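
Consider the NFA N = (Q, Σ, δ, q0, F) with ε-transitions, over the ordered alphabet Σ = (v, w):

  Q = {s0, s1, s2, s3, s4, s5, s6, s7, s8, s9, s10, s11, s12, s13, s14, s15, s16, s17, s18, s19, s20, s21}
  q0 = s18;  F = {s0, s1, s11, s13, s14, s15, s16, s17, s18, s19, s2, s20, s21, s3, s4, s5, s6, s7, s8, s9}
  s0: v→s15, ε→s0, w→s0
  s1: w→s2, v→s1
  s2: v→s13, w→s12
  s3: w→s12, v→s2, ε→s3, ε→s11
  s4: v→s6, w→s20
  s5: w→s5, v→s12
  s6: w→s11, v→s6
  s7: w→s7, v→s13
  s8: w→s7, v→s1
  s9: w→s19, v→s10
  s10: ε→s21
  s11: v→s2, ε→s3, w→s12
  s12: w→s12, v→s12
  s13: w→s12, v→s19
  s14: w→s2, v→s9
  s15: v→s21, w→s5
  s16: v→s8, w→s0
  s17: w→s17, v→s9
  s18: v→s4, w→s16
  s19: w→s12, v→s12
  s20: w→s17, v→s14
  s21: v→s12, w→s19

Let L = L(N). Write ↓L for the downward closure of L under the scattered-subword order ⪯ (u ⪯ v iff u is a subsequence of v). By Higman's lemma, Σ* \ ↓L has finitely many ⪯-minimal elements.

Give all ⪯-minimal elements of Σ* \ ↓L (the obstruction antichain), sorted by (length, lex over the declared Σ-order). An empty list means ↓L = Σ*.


|Q|=22, |F|=20, |δ|=47 (5 ε).
min D↑ (20 st, q0=0, F={14}): 0:v→1,w→2 1:v→3,w→4 2:v→5,w→6 3:v→3,w→7 4:v→8,w→9 5:v→10,w→11 6:v→12,w→6 7:v→13,w→14 8:v→15,w→13 9:v→15,w→9 10:v→10,w→13 11:v→16,w→11 12:v→17,w→18 13:v→16,w→14 14:v→14,w→14 15:v→17,w→19 16:v→19,w→14 17:v→14,w→19 18:v→14,w→18 19:v→14,w→14 (ε-aug+det+¬).
'vvww': |S_i|=[22, 19, 12, 6, 1] end={s12} rej; 4/4 del acc.
'wvwvw': |S_i|=[22, 19, 13, 6, 3, 1] end={s12} rej; 5/5 single-dels accept.
'wwvvv': run [22, 19, 12, 8, 4, 1] end={s12} ∉↓L; 5/5 single-dels accept.
'wwvwv': |S_i|=[22, 19, 12, 8, 3, 1] end={s12} — reject; 5/5 deletions ∈↓L.
'vwvvvv': N↓-sim [22, 19, 14, 8, 6, 4, 1] end={s12} — reject; 6/6 single-dels accept.
'vwvvwv': run [22, 19, 14, 8, 6, 2, 1] end={s12} — reject; 6/6 del acc.
6 minimals (antichain).

min(Σ*\↓L) = [vvww, wvwvw, wwvvv, wwvwv, vwvvvv, vwvvwv].


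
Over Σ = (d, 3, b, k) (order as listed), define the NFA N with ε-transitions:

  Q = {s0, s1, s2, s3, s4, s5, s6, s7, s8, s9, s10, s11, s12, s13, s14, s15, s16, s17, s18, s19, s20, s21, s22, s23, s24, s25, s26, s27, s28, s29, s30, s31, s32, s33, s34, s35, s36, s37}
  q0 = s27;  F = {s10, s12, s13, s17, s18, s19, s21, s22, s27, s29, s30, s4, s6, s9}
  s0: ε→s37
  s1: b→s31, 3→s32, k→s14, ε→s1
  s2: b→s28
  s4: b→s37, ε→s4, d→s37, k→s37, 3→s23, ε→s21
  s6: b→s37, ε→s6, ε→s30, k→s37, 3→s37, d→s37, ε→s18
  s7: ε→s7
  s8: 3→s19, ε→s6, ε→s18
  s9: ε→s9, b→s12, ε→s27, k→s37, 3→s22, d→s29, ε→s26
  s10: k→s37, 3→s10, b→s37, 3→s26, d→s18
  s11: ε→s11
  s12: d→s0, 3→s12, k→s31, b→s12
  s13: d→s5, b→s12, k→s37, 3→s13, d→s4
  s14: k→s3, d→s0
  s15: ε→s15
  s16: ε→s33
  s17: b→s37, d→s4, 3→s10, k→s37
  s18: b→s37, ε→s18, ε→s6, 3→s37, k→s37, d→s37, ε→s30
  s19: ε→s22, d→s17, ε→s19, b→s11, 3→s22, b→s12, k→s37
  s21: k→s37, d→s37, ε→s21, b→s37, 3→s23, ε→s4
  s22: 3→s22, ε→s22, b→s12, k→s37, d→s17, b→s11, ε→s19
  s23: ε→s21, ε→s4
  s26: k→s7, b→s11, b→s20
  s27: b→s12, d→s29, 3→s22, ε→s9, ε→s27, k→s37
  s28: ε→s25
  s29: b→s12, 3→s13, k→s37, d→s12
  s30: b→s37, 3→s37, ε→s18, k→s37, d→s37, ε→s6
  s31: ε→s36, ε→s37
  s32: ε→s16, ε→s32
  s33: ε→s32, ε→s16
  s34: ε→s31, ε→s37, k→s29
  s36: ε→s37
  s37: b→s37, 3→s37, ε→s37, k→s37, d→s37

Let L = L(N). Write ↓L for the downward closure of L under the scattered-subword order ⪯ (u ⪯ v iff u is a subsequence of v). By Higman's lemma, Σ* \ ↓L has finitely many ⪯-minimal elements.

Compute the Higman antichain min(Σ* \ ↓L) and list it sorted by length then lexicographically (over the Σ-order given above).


|Q|=38, |F|=14, |δ|=117 (42 ε).
min D↑ (10 st, q0=0, F={4}): 0:d→1,3→2,b→3,k→4 1:d→3,3→5,b→3,k→4 2:d→6,3→2,b→3,k→4 3:d→4,3→3,b→3,k→4 4:d→4,3→4,b→4,k→4 5:d→7,3→5,b→3,k→4 6:d→7,3→8,b→4,k→4 7:d→4,3→7,b→4,k→4 8:d→9,3→8,b→4,k→4 9:d→4,3→4,b→4,k→4.
'k': |S_i|=[24, 4] end={s31,s36,s37,s7} ∉↓L; 1/1 del acc.
'bd': run [24, 7, 2] end={s0,s37} ∉↓L; 2/2 del acc.
'ddd': run [24, 20, 12, 2] end={s0,s37} ∉↓L; 3/3 single-dels accept.
'3db': run [24, 21, 15, 3] end={s11,s20,s37} — reject; 3/3 single-dels accept.
'3d3d3': N↓-sim [24, 21, 15, 12, 4, 1] end={s37} ∉↓L; 5/5 single-dels accept.
5 obstructions.

Antichain: [k, bd, ddd, 3db, 3d3d3].


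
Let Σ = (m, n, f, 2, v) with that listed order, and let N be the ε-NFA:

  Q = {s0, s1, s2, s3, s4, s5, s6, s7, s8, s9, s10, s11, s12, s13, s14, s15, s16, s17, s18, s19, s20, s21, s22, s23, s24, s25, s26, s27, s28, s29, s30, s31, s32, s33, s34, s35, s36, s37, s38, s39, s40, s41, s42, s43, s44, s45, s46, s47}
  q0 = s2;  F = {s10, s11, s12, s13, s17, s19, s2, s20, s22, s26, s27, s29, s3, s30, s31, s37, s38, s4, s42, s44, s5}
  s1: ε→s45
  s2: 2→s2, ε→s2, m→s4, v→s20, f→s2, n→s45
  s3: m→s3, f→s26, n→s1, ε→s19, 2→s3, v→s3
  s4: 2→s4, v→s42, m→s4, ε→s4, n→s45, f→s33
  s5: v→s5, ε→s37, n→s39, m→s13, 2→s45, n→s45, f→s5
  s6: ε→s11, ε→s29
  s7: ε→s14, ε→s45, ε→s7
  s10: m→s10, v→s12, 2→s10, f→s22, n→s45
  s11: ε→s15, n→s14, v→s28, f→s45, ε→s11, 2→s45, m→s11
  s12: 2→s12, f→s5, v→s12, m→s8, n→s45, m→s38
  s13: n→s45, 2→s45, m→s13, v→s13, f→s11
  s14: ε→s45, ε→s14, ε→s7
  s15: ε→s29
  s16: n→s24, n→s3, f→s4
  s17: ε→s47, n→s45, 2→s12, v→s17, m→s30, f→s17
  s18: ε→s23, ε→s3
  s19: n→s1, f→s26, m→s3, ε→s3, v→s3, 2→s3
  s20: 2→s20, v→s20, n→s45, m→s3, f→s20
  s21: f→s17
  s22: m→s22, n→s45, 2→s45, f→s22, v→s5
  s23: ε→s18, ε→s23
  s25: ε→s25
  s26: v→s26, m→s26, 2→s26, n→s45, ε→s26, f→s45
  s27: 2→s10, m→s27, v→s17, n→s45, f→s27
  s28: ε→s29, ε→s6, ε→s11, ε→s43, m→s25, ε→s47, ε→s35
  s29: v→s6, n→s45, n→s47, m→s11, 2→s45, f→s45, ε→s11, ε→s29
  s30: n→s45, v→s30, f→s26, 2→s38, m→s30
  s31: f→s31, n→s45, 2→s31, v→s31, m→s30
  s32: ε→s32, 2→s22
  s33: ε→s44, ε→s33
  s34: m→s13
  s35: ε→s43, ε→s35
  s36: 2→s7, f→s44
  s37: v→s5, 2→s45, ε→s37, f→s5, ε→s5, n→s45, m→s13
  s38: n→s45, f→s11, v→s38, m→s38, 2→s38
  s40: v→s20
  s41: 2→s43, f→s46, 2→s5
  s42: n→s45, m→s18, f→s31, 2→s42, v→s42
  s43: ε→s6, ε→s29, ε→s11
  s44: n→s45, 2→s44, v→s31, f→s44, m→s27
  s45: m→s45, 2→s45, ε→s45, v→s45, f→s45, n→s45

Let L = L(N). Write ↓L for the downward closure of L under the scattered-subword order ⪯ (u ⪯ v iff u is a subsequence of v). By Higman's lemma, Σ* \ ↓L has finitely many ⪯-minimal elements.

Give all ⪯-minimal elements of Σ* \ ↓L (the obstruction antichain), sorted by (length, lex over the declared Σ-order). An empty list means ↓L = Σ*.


|Q|=48, |F|=21, |δ|=169 (43 ε).
min D↑ (19 st, q0=0, F={2}): 0:m→1,n→2,f→0,2→0,v→3 1:m→1,n→2,f→4,2→1,v→5 2:m→2,n→2,f→2,2→2,v→2 3:m→6,n→2,f→3,2→3,v→3 4:m→7,n→2,f→4,2→4,v→8 5:m→6,n→2,f→8,2→5,v→5 6:m→6,n→2,f→9,2→6,v→6 7:m→7,n→2,f→7,2→10,v→11 8:m→12,n→2,f→8,2→8,v→8 9:m→9,n→2,f→2,2→9,v→9 10:m→10,n→2,f→13,2→10,v→14 11:m→12,n→2,f→11,2→14,v→11 12:m→12,n→2,f→9,2→15,v→12 13:m→13,n→2,f→13,2→2,v→16 14:m→15,n→2,f→16,2→14,v→14 15:m→15,n→2,f→17,2→15,v→15 16:m→18,n→2,f→16,2→2,v→16 17:m→17,n→2,f→2,2→2,v→17 18:m→18,n→2,f→17,2→2,v→18.
'n': |S_i|=[37, 6] end={s1,s14,s39,s45,s47,s7} ∉↓L; 1/1 deletions ∈↓L.
'vmff': |S_i|=[37, 30, 22, 13, 1] end={s45} — reject; 4/4 deletions ∈↓L.
'mfm2f2': N↓-sim [37, 35, 28, 25, 22, 17, 1] end={s45} rej; 6/6 del acc.
3 obstructions.

min(Σ*\↓L) = [n, vmff, mfm2f2].


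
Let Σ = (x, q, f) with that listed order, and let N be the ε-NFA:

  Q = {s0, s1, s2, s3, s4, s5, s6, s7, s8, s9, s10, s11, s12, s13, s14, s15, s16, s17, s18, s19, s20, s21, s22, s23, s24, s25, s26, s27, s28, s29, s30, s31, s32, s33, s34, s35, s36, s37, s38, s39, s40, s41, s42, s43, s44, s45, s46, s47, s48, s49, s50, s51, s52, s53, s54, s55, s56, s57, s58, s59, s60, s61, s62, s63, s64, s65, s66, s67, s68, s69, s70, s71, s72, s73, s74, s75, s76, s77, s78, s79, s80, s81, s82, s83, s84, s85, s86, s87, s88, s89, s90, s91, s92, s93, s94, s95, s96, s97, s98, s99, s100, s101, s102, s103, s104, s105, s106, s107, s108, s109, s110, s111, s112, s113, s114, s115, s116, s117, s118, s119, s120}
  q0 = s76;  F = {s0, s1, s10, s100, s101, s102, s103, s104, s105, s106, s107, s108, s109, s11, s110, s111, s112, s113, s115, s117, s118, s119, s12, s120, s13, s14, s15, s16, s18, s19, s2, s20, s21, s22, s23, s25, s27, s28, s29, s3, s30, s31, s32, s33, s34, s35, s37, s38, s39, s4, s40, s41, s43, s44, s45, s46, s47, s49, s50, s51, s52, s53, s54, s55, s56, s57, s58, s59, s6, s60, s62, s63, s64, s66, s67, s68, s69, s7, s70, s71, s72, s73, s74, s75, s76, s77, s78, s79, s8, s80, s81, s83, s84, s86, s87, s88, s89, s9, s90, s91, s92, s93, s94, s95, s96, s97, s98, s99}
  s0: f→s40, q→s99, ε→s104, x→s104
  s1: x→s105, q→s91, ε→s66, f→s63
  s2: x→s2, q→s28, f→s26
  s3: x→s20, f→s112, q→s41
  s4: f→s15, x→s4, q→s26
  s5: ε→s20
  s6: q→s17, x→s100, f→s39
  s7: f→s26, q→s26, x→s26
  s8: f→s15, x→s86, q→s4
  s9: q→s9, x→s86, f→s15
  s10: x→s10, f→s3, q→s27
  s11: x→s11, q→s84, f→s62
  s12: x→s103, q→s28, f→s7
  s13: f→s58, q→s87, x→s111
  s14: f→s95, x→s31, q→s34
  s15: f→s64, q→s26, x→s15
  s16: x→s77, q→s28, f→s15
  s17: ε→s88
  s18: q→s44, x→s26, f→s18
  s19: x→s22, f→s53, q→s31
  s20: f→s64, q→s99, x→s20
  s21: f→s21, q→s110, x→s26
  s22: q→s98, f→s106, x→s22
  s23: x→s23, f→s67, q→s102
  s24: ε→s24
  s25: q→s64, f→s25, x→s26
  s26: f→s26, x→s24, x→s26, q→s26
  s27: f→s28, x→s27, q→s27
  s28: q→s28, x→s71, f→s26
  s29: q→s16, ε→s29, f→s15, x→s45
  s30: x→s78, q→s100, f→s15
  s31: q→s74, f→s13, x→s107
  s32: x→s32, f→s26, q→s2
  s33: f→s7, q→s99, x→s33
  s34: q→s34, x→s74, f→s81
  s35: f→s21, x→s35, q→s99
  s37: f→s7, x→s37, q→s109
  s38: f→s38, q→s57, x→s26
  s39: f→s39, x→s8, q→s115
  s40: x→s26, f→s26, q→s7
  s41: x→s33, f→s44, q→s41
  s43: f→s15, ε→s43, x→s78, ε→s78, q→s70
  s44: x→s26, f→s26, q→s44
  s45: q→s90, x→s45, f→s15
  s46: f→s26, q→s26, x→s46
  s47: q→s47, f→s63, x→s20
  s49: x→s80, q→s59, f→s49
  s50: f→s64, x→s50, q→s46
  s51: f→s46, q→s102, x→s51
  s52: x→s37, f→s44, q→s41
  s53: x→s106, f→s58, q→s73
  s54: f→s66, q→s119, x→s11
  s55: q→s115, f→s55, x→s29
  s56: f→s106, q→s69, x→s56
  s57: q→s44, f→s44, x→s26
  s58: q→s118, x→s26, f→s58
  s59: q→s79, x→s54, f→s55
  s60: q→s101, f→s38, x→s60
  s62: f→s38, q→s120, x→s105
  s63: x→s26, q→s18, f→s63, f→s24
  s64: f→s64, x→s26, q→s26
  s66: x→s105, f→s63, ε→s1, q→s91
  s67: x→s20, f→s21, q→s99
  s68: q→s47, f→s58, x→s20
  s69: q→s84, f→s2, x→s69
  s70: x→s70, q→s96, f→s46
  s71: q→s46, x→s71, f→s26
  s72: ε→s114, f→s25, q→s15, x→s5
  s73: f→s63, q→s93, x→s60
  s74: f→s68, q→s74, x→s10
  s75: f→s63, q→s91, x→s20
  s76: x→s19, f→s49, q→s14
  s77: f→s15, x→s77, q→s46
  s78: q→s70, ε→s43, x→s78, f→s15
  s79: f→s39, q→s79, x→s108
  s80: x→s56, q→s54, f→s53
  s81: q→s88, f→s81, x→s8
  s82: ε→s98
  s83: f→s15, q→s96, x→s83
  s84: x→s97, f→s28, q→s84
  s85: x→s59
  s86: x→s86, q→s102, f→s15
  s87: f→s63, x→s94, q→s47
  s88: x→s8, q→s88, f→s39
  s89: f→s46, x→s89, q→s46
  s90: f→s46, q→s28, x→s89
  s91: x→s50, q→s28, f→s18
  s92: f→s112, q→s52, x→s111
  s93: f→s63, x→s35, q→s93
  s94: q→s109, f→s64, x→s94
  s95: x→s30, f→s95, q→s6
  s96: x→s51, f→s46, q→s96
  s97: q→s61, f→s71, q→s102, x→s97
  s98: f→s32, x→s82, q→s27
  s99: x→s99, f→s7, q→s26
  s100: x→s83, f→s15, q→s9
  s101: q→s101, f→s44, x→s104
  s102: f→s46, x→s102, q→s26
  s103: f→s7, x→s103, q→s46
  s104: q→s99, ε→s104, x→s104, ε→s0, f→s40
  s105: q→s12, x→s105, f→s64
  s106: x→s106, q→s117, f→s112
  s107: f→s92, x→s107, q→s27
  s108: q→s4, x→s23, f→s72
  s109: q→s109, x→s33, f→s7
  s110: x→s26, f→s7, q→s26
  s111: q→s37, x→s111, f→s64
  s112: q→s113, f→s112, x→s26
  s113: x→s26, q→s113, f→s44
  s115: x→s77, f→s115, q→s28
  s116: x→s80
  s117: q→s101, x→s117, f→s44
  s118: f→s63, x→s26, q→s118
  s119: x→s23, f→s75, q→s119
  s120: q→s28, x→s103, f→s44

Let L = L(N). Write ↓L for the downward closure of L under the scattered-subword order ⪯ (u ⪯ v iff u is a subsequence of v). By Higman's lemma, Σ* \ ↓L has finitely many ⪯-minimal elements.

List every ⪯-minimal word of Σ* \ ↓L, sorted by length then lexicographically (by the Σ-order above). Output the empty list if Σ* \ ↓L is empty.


min(Σ*\↓L) = [xffx, xxqff, qfxfq, qqfxqq, fqqxqq, fqfqqf].

|Q|=121, |F|=108, |δ|=346 (14 ε).
min D↑ (106 st, q0=0, F={37}): 0:x→1,q→2,f→3 1:x→4,q→5,f→6 2:x→5,q→7,f→8 3:x→9,q→10,f→3 4:x→4,q→11,f→12 5:x→13,q→14,f→15 6:x→12,q→16,f→17 7:x→14,q→7,f→18 8:x→19,q→20,f→8 9:x→21,q→22,f→6 10:x→22,q→23,f→24 11:x→11,q→25,f→26 12:x→12,q→27,f→28 13:x→13,q→25,f→29 14:x→30,q→14,f→31 15:x→32,q→33,f→17 16:x→34,q→35,f→36 17:x→37,q→38,f→17 18:x→39,q→40,f→18 19:x→41,q→42,f→43 20:x→42,q→40,f→44 21:x→21,q→45,f→12 22:x→46,q→47,f→48 23:x→49,q→23,f→44 24:x→50,q→51,f→24 25:x→25,q→25,f→52 26:x→26,q→53,f→37 27:x→27,q→54,f→55 28:x→37,q→56,f→28 29:x→32,q→57,f→28 30:x→30,q→25,f→58 31:x→59,q→60,f→17 32:x→32,q→61,f→62 33:x→63,q→60,f→36 34:x→34,q→54,f→64 35:x→65,q→35,f→36 36:x→37,q→66,f→36 37:x→37,q→37,f→37 38:x→37,q→38,f→36 39:x→67,q→68,f→43 40:x→39,q→40,f→44 41:x→41,q→69,f→43 42:x→70,q→71,f→43 43:x→43,q→37,f→62 44:x→39,q→51,f→44 45:x→45,q→72,f→53 46:x→46,q→72,f→73 47:x→74,q→47,f→75 48:x→76,q→77,f→36 49:x→74,q→68,f→78 50:x→79,q→80,f→43 51:x→81,q→52,f→51 52:x→82,q→52,f→37 53:x→53,q→52,f→37 54:x→83,q→54,f→55 55:x→37,q→55,f→37 56:x→37,q→56,f→55 57:x→61,q→84,f→55 58:x→59,q→84,f→28 59:x→59,q→85,f→62 60:x→59,q→60,f→36 61:x→61,q→86,f→87 62:x→37,q→37,f→62 63:x→63,q→86,f→62 64:x→37,q→88,f→64 65:x→65,q→85,f→89 66:x→37,q→55,f→66 67:x→67,q→90,f→43 68:x→68,q→37,f→43 69:x→69,q→91,f→92 70:x→70,q→91,f→43 71:x→67,q→71,f→43 72:x→93,q→72,f→52 73:x→76,q→94,f→64 74:x→74,q→90,f→95 75:x→59,q→77,f→36 76:x→76,q→96,f→62 77:x→97,q→52,f→66 78:x→59,q→43,f→98 79:x→79,q→99,f→43 80:x→81,q→52,f→43 81:x→81,q→92,f→43 82:x→82,q→92,f→37 83:x→83,q→85,f→100 84:x→101,q→84,f→55 85:x→85,q→37,f→87 86:x→101,q→86,f→87 87:x→37,q→37,f→37 88:x→37,q→55,f→55 89:x→37,q→102,f→89 90:x→90,q→37,f→92 91:x→103,q→91,f→92 92:x→92,q→37,f→37 93:x→93,q→90,f→82 94:x→104,q→52,f→55 95:x→59,q→85,f→89 96:x→104,q→52,f→87 97:x→97,q→92,f→62 98:x→37,q→62,f→98 99:x→105,q→52,f→92 100:x→37,q→87,f→37 101:x→101,q→85,f→87 102:x→37,q→37,f→87 103:x→103,q→90,f→92 104:x→104,q→92,f→87 105:x→105,q→92,f→92.
'xffx': N↓-sim [115, 101, 62, 17, 2] end={s24,s26} — reject; 4/4 single-dels accept.
'xxqff': |S_i|=[115, 101, 70, 39, 10, 2] end={s24,s26} rej; 5/5 deletions ∈↓L.
'qfxfq': N↓-sim [115, 107, 79, 41, 6, 2] end={s24,s26} rej; 5/5 deletions ∈↓L.
'qqfxqq': run [115, 107, 79, 42, 17, 9, 2] end={s24,s26} rej; 6/6 single-dels accept.
'fqqxqq': |S_i|=[115, 103, 85, 61, 34, 11, 2] end={s24,s26} rej; 6/6 del acc.
'fqfqqf': N↓-sim [115, 103, 85, 47, 25, 6, 2] end={s24,s26} ∉↓L; 6/6 single-dels accept.
6 obstructions.


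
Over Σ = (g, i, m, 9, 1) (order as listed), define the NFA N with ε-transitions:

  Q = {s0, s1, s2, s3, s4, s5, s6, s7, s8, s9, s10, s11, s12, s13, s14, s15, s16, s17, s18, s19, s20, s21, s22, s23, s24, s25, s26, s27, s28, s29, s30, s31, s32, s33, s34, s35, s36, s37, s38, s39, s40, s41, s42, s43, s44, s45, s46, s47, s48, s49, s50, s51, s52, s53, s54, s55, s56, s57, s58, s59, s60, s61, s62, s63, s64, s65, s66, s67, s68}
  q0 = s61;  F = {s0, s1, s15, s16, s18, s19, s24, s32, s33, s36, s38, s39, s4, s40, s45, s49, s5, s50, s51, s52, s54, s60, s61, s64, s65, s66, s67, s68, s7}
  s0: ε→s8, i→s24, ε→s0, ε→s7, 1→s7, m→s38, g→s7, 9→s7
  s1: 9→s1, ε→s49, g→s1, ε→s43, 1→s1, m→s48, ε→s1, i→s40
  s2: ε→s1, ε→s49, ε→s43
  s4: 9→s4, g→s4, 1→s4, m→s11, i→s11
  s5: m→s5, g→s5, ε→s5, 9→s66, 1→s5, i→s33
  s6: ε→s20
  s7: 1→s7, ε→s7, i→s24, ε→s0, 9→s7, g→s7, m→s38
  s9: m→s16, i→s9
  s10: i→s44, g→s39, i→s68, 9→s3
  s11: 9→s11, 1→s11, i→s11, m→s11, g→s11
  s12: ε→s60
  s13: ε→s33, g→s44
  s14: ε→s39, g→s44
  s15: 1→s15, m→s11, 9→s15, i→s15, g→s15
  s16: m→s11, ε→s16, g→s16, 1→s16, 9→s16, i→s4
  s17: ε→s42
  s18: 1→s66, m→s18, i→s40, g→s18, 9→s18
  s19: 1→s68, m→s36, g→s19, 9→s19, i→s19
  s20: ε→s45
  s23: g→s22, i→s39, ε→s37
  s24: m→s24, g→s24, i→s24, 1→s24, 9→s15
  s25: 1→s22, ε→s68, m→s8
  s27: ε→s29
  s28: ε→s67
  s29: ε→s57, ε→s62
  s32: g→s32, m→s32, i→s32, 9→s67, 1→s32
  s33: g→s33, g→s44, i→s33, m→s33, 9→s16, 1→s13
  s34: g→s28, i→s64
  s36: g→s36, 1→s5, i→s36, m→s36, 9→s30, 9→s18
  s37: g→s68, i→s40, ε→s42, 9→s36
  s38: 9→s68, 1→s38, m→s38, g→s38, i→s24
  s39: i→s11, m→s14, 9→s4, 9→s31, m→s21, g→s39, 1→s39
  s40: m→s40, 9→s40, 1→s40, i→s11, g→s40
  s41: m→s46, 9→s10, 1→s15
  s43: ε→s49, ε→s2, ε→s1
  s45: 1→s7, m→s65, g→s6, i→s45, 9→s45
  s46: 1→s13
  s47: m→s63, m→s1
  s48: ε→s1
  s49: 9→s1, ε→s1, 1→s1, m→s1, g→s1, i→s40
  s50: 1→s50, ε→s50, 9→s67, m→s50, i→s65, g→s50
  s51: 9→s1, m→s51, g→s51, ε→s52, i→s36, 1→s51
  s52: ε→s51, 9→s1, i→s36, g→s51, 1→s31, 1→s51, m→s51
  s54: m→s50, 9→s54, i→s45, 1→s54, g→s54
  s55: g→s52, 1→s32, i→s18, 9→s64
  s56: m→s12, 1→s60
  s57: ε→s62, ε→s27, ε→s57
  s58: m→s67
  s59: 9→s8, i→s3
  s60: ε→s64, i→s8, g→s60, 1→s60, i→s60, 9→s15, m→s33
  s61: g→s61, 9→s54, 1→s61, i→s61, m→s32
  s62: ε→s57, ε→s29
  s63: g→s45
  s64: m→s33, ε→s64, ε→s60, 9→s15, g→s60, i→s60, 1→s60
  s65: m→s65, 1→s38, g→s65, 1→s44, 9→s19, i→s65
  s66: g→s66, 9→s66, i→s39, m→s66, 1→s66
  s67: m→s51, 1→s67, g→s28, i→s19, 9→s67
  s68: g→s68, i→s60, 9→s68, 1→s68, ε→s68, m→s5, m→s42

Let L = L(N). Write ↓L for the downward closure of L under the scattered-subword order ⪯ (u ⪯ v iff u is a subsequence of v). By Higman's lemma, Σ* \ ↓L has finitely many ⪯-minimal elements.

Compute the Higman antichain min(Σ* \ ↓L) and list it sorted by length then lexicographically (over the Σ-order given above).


A = [m9m9ii, 9i1i9m].

|Q|=69, |F|=29, |δ|=234 (43 ε).
min D↑ (26 st, q0=0, F={22}): 0:g→0,i→0,m→1,9→2,1→0 1:g→1,i→1,m→1,9→3,1→1 2:g→2,i→4,m→5,9→2,1→2 3:g→3,i→6,m→7,9→3,1→3 4:g→4,i→4,m→8,9→4,1→9 5:g→5,i→8,m→5,9→3,1→5 6:g→6,i→6,m→10,9→6,1→11 7:g→7,i→10,m→7,9→12,1→7 8:g→8,i→8,m→8,9→6,1→13 9:g→9,i→14,m→13,9→9,1→9 10:g→10,i→10,m→10,9→15,1→16 11:g→11,i→17,m→16,9→11,1→11 12:g→12,i→18,m→12,9→12,1→12 13:g→13,i→14,m→13,9→11,1→13 14:g→14,i→14,m→14,9→19,1→14 15:g→15,i→18,m→15,9→15,1→20 16:g→16,i→21,m→16,9→20,1→16 17:g→17,i→17,m→21,9→19,1→17 18:g→18,i→22,m→18,9→18,1→18 19:g→19,i→19,m→22,9→19,1→19 20:g→20,i→23,m→20,9→20,1→20 21:g→21,i→21,m→21,9→24,1→21 22:g→22,i→22,m→22,9→22,1→22 23:g→23,i→22,m→23,9→25,1→23 24:g→24,i→25,m→22,9→24,1→24 25:g→25,i→22,m→22,9→25,1→25 [Hopcroft].
'm9m9ii': |S_i|=[44, 37, 32, 24, 17, 8, 1] end={s11} ∉↓L; 6/6 deletions ∈↓L.
'9i1i9m': run [44, 42, 31, 23, 15, 5, 1] end={s11} rej; 6/6 del acc.
2 obstructions.


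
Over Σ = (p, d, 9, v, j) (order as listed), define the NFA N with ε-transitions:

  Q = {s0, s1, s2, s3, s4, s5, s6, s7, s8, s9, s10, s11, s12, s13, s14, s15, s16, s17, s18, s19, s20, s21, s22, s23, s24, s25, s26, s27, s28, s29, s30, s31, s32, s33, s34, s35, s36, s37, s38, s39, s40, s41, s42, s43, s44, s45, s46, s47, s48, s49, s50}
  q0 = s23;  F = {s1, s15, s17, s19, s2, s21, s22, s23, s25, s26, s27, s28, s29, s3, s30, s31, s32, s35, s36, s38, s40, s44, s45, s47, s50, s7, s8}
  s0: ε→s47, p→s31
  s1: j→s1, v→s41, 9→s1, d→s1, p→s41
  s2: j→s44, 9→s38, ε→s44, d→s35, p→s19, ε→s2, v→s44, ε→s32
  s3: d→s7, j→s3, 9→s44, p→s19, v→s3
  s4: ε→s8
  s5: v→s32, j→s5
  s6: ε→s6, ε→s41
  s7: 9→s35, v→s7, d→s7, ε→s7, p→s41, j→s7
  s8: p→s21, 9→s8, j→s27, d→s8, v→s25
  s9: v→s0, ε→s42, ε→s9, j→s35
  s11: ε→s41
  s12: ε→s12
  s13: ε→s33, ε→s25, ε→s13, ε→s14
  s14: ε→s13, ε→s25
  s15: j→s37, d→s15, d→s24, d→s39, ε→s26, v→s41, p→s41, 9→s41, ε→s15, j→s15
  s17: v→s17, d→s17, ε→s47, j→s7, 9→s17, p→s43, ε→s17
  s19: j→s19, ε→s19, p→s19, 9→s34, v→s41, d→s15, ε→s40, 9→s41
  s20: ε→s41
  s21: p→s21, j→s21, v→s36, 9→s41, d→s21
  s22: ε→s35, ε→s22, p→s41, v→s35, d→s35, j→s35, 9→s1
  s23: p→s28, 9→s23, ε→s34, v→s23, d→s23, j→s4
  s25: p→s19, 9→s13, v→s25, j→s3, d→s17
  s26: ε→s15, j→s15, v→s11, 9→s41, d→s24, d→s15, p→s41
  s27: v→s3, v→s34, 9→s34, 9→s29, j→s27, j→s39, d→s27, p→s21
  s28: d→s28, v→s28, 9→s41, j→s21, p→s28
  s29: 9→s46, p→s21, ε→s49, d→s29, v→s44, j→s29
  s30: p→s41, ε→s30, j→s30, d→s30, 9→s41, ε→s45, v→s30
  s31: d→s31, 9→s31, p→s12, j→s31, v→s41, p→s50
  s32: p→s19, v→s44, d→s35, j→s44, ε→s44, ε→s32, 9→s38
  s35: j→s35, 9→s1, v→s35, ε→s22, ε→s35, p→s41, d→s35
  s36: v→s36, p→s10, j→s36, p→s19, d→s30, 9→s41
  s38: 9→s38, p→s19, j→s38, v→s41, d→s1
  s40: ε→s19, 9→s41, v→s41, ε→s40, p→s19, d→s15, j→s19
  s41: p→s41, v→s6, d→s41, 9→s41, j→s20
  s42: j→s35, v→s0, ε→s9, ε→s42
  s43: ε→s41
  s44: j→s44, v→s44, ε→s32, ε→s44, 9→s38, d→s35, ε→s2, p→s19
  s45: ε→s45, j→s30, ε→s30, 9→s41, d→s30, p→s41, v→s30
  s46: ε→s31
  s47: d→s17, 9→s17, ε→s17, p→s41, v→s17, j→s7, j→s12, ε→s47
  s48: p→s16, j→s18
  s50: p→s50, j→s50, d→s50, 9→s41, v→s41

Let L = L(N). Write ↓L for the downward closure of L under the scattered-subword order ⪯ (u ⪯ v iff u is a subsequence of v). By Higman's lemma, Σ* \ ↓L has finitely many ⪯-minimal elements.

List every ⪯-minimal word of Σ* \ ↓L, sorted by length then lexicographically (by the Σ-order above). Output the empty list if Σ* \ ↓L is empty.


min(Σ*\↓L) = [p9, jvpv, jvdp, jj99v].

|Q|=51, |F|=27, |δ|=209 (49 ε).
min D↑ (21 st, q0=0, F={3}): 0:p→1,d→0,9→0,v→0,j→2 1:p→1,d→1,9→3,v→1,j→4 2:p→4,d→2,9→2,v→5,j→6 3:p→3,d→3,9→3,v→3,j→3 4:p→4,d→4,9→3,v→7,j→4 5:p→8,d→9,9→5,v→5,j→10 6:p→4,d→6,9→11,v→10,j→6 7:p→8,d→12,9→3,v→7,j→7 8:p→8,d→13,9→3,v→3,j→8 9:p→3,d→9,9→9,v→9,j→14 10:p→8,d→14,9→15,v→10,j→10 11:p→4,d→11,9→16,v→15,j→11 12:p→3,d→12,9→3,v→12,j→12 13:p→3,d→13,9→3,v→3,j→13 14:p→3,d→14,9→17,v→14,j→14 15:p→8,d→17,9→18,v→15,j→15 16:p→19,d→16,9→16,v→3,j→16 17:p→3,d→17,9→20,v→17,j→17 18:p→8,d→20,9→18,v→3,j→18 19:p→19,d→19,9→3,v→3,j→19 20:p→3,d→20,9→20,v→3,j→20 (ε-aug+det+¬).
'p9': run [44, 21, 4] end={s20,s34,s41,s6} rej; 2/2 del acc.
'jvpv': |S_i|=[44, 42, 33, 14, 4] end={s11,s20,s41,s6} — reject; 4/4 deletions ∈↓L.
'jvdp': N↓-sim [44, 42, 33, 19, 4] end={s20,s41,s43,s6} ∉↓L; 4/4 single-dels accept.
'jj99v': N↓-sim [44, 42, 33, 30, 18, 4] end={s11,s20,s41,s6} rej; 5/5 single-dels accept.
4 obstructions.


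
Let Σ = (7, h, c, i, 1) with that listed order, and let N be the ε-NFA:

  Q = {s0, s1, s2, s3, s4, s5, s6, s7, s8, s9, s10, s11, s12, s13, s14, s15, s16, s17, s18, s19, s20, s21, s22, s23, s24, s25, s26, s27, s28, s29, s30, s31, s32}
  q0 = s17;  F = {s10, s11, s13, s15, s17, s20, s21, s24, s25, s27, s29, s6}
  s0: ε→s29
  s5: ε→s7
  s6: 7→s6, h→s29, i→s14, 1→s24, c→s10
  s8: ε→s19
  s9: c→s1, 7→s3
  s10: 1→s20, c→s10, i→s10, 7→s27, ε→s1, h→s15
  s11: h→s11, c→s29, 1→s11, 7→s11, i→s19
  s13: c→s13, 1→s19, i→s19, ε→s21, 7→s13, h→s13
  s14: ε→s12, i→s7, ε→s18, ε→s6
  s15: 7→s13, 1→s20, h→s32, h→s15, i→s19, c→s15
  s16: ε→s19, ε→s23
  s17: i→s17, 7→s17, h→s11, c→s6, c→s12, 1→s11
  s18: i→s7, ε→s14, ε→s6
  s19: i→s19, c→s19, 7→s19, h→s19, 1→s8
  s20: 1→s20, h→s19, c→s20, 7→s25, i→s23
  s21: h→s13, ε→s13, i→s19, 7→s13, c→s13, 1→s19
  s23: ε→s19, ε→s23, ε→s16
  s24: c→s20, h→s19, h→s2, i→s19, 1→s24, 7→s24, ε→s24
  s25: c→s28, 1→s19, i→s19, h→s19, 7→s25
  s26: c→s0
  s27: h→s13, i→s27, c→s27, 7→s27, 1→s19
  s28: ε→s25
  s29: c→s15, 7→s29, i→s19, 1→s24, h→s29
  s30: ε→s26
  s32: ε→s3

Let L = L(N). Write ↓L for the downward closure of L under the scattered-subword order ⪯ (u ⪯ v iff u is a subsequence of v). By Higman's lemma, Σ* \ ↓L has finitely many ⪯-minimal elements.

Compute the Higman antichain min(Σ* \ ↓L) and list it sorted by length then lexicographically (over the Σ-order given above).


min(Σ*\↓L) = [hi, 1i, c1h, cc71].

|Q|=33, |F|=12, |δ|=93 (20 ε).
min D↑ (12 st, q0=0, F={4}): 0:7→0,h→1,c→2,i→0,1→1 1:7→1,h→1,c→3,i→4,1→1 2:7→2,h→3,c→5,i→2,1→6 3:7→3,h→3,c→7,i→4,1→6 4:7→4,h→4,c→4,i→4,1→4 5:7→8,h→7,c→5,i→5,1→9 6:7→6,h→4,c→9,i→4,1→6 7:7→10,h→7,c→7,i→4,1→9 8:7→8,h→10,c→8,i→8,1→4 9:7→11,h→4,c→9,i→4,1→9 10:7→10,h→10,c→10,i→4,1→4 11:7→11,h→4,c→11,i→4,1→4.
'hi': |S_i|=[25, 16, 4] end={s16,s19,s23,s8} ∉↓L; 2/2 del acc.
'1i': N↓-sim [25, 16, 4] end={s16,s19,s23,s8} rej; 2/2 del acc.
'c1h': run [25, 23, 9, 3] end={s19,s2,s8} rej; 3/3 single-dels accept.
'cc71': N↓-sim [25, 23, 15, 7, 2] end={s19,s8} — reject; 4/4 deletions ∈↓L.
4 words, ⪯-incomp.


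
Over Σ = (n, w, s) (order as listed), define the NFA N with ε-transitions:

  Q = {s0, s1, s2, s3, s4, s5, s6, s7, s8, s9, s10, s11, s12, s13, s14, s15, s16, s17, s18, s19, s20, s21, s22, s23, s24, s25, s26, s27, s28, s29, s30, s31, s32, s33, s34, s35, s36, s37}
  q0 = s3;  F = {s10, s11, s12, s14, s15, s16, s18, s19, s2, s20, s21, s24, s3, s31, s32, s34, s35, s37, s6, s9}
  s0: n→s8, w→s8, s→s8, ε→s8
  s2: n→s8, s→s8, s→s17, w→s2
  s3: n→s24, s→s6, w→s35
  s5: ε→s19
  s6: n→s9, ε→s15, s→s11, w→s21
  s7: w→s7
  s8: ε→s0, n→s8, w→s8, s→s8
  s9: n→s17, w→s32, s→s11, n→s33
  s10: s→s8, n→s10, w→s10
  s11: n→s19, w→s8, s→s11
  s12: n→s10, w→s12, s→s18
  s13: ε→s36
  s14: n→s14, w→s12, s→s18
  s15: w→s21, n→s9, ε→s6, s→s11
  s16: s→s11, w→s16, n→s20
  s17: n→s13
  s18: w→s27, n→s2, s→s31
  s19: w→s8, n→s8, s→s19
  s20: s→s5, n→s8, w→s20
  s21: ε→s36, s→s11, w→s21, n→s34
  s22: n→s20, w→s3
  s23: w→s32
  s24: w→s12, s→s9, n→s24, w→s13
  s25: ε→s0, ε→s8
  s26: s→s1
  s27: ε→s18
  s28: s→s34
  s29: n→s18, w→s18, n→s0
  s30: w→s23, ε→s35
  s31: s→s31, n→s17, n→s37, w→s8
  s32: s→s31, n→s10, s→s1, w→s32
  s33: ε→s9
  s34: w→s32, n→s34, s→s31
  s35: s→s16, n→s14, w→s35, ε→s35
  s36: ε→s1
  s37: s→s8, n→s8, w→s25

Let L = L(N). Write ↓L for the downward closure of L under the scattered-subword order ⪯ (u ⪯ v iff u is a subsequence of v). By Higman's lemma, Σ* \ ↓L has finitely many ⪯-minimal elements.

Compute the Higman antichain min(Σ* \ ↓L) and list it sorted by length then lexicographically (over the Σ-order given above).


|Q|=38, |F|=20, |δ|=96 (14 ε).
min D↑ (20 st, q0=0, F={16}): 0:n→1,w→2,s→3 1:n→1,w→4,s→5 2:n→6,w→2,s→7 3:n→5,w→8,s→9 4:n→10,w→4,s→11 5:n→5,w→12,s→9 6:n→6,w→4,s→11 7:n→13,w→7,s→9 8:n→14,w→8,s→9 9:n→15,w→16,s→9 10:n→10,w→10,s→16 11:n→17,w→11,s→18 12:n→10,w→12,s→18 13:n→16,w→13,s→15 14:n→14,w→12,s→18 15:n→16,w→16,s→15 16:n→16,w→16,s→16 17:n→16,w→17,s→16 18:n→19,w→16,s→18 19:n→16,w→16,s→16.
'ssw': N↓-sim [30, 25, 12, 3] end={s0,s25,s8} ∉↓L; 3/3 single-dels accept.
'nwns': N↓-sim [30, 24, 18, 10, 6] end={s0,s1,s13,s17,s36,s8} ∉↓L; 4/4 single-dels accept.
'wsnn': run [30, 24, 17, 12, 5] end={s0,s1,s13,s36,s8} — reject; 4/4 del acc.
'ssnn': |S_i|=[30, 25, 12, 9, 5] end={s0,s1,s13,s36,s8} ∉↓L; 4/4 single-dels accept.
'wnsns': run [30, 24, 20, 14, 9, 6] end={s0,s1,s13,s17,s36,s8} ∉↓L; 5/5 del acc.
5 words, ⪯-incomp.

A = [ssw, nwns, wsnn, ssnn, wnsns].


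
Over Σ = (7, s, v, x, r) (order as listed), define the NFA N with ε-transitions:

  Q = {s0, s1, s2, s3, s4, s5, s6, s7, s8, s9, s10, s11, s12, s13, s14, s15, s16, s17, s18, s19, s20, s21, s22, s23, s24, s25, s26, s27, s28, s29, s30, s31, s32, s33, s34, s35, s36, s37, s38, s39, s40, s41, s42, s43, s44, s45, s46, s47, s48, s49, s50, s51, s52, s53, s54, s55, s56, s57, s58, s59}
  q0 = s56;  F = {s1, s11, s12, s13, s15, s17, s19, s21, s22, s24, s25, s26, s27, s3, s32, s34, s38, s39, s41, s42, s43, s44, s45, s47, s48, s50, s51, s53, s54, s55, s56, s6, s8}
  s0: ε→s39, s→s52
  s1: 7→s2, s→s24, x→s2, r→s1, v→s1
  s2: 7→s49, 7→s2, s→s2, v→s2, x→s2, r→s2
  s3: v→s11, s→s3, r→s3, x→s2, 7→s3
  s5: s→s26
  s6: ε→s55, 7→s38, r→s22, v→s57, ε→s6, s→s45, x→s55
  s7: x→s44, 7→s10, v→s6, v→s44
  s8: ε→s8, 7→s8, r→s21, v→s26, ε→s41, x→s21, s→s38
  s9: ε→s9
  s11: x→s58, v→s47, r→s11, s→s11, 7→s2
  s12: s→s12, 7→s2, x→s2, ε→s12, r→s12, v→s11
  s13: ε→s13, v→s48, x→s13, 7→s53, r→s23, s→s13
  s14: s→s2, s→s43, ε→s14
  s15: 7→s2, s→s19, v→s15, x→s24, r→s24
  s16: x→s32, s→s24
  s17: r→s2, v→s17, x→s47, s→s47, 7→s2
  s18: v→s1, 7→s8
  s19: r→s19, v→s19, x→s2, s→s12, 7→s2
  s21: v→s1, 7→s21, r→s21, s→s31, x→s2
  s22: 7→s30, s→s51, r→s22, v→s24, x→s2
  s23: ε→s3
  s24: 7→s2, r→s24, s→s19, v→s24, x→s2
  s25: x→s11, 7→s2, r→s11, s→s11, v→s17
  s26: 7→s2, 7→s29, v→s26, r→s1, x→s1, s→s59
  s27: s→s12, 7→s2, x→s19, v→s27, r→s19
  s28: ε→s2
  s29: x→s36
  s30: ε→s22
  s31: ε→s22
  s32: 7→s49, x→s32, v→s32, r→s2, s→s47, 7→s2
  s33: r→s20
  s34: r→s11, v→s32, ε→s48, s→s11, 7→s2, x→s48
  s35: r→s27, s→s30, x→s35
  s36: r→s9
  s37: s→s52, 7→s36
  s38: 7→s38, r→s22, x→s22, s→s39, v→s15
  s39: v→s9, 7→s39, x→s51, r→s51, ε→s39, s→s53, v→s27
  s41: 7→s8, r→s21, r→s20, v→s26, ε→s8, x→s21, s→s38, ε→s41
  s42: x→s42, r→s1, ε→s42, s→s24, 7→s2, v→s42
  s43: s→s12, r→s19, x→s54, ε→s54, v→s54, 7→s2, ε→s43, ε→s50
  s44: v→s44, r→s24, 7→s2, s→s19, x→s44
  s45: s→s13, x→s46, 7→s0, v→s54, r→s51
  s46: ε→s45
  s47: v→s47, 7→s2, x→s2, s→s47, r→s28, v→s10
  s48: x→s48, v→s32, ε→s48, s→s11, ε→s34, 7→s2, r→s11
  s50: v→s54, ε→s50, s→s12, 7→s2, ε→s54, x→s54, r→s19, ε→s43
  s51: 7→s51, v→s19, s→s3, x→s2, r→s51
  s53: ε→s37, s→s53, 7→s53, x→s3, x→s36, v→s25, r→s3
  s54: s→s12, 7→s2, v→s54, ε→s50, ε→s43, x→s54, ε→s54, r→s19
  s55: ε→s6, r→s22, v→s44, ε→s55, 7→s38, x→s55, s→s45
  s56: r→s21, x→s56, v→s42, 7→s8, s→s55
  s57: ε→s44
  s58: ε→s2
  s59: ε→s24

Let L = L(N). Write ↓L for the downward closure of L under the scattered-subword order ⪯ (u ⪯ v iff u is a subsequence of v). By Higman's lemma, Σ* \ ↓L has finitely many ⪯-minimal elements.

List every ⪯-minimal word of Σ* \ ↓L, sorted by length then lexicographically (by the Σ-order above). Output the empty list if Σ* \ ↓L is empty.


min(Σ*\↓L) = [v7, rx, 7xx, vsx, sssvvr].

|Q|=60, |F|=33, |δ|=233 (36 ε).
min D↑ (29 st, q0=0, F={10}): 0:7→1,s→2,v→3,x→0,r→4 1:7→1,s→5,v→6,x→4,r→4 2:7→5,s→7,v→8,x→2,r→9 3:7→10,s→11,v→3,x→3,r→12 4:7→4,s→9,v→12,x→10,r→4 5:7→5,s→13,v→14,x→9,r→9 6:7→10,s→11,v→6,x→12,r→12 7:7→13,s→15,v→16,x→7,r→17 8:7→10,s→18,v→8,x→8,r→11 9:7→9,s→17,v→11,x→10,r→9 10:7→10,s→10,v→10,x→10,r→10 11:7→10,s→18,v→11,x→10,r→11 12:7→10,s→11,v→12,x→10,r→12 13:7→13,s→19,v→20,x→17,r→17 14:7→10,s→18,v→14,x→11,r→11 15:7→19,s→15,v→21,x→15,r→22 16:7→10,s→23,v→16,x→16,r→18 17:7→17,s→22,v→18,x→10,r→17 18:7→10,s→23,v→18,x→10,r→18 19:7→19,s→19,v→24,x→22,r→22 20:7→10,s→23,v→20,x→18,r→18 21:7→10,s→25,v→26,x→21,r→25 22:7→22,s→22,v→25,x→10,r→22 23:7→10,s→23,v→25,x→10,r→23 24:7→10,s→25,v→27,x→25,r→25 25:7→10,s→25,v→28,x→10,r→25 26:7→10,s→28,v→26,x→26,r→10 27:7→10,s→28,v→27,x→28,r→10 28:7→10,s→28,v→28,x→10,r→10 (ε-aug+det+¬).
'v7': run [51, 29, 5] end={s2,s29,s36,s49,s9} — reject; 2/2 single-dels accept.
'rx': N↓-sim [51, 20, 3] end={s2,s49,s58} — reject; 2/2 single-dels accept.
'7xx': run [51, 35, 19, 3] end={s2,s49,s58} — reject; 3/3 single-dels accept.
'vsx': N↓-sim [51, 29, 11, 3] end={s2,s49,s58} rej; 3/3 del acc.
'sssvvr': |S_i|=[51, 42, 31, 21, 12, 7, 3] end={s2,s28,s49} rej; 6/6 deletions ∈↓L.
5 minimals (antichain).


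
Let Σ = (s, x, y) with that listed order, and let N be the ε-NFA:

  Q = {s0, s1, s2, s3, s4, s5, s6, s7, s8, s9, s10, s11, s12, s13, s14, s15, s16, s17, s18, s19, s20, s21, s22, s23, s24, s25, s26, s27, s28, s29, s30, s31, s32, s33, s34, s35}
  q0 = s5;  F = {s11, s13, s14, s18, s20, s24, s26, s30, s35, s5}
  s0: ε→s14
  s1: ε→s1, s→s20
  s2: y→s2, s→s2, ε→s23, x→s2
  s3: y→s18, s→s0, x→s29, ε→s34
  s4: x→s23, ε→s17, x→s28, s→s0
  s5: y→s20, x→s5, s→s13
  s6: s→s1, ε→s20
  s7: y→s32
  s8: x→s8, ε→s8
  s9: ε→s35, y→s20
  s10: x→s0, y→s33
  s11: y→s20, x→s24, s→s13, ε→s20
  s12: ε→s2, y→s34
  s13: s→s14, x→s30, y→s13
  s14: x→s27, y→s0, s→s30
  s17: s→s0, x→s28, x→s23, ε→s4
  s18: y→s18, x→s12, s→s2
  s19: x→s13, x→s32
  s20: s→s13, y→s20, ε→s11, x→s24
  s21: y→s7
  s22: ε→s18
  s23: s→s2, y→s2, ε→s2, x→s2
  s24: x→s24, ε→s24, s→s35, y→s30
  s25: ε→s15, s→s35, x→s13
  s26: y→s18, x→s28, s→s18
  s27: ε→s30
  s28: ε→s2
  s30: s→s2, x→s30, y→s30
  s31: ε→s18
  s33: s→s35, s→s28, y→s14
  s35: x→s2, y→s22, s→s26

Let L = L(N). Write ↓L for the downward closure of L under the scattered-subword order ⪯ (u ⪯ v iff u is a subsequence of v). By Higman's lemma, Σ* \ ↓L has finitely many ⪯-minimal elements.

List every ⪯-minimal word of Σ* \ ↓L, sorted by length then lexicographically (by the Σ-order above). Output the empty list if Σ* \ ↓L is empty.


|Q|=36, |F|=10, |δ|=80 (19 ε).
min D↑ (10 st, q0=0, F={6}): 0:s→1,x→0,y→2 1:s→3,x→4,y→1 2:s→1,x→5,y→2 3:s→4,x→4,y→3 4:s→6,x→4,y→4 5:s→7,x→5,y→4 6:s→6,x→6,y→6 7:s→8,x→6,y→9 8:s→9,x→6,y→9 9:s→6,x→6,y→9 (ε-aug+det+¬).
'sxs': |S_i|=[18, 14, 7, 2] end={s2,s23} — reject; 3/3 deletions ∈↓L.
'ssss': run [18, 14, 11, 6, 2] end={s2,s23} rej; 4/4 single-dels accept.
'yxsx': run [18, 17, 12, 9, 5] end={s12,s2,s23,s28,s34} rej; 4/4 deletions ∈↓L.
'yxys': run [18, 17, 12, 7, 2] end={s2,s23} — reject; 4/4 single-dels accept.
4 minimals (antichain).

A = [sxs, ssss, yxsx, yxys].


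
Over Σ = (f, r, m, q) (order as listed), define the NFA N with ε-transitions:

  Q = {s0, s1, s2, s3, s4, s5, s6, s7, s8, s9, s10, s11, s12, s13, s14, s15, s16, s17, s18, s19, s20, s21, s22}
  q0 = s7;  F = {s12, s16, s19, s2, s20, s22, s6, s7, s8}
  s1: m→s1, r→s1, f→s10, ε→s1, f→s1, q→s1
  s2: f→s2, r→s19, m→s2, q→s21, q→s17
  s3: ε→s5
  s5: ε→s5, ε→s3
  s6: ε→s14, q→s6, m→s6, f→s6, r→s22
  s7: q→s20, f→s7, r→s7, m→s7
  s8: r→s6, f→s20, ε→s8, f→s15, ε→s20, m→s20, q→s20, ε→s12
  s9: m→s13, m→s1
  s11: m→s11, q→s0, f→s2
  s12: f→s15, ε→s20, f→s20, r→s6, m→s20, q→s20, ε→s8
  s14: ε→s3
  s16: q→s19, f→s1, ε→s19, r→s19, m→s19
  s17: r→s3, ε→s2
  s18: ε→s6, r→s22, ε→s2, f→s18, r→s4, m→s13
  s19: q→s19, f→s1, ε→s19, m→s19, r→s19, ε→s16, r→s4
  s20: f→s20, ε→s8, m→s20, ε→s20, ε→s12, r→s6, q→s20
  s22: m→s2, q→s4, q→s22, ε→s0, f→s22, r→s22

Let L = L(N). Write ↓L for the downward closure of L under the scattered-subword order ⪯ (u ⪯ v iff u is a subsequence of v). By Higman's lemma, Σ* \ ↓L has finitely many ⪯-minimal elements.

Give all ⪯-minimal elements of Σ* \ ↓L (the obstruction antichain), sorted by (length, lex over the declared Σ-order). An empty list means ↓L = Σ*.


|Q|=23, |F|=9, |δ|=77 (21 ε).
min D↑ (7 st, q0=0, F={6}): 0:f→0,r→0,m→0,q→1 1:f→1,r→2,m→1,q→1 2:f→2,r→3,m→2,q→2 3:f→3,r→3,m→4,q→3 4:f→4,r→5,m→4,q→4 5:f→6,r→5,m→5,q→5 6:f→6,r→6,m→6,q→6 [Hopcroft].
'qrrmrf': |S_i|=[19, 18, 14, 12, 10, 7, 2] end={s1,s10} ∉↓L; 6/6 deletions ∈↓L.
1 minimals (antichain).

A = [qrrmrf].


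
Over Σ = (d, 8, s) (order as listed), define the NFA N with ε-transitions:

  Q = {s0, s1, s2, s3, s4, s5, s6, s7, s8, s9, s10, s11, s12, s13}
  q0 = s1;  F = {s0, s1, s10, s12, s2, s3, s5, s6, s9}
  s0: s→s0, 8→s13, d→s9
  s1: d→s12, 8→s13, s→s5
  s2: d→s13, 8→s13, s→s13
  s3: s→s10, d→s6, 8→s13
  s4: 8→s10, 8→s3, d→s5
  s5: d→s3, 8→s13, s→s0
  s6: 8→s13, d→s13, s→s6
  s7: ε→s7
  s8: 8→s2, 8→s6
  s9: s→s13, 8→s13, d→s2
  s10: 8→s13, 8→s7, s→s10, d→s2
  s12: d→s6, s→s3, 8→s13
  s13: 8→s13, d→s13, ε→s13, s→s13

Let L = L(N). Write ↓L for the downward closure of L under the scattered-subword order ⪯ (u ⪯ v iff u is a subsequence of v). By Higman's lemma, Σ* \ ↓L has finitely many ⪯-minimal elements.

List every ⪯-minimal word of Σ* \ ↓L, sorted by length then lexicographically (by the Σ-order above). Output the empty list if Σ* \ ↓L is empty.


Antichain: [8, ddd, ssds].

|Q|=14, |F|=9, |δ|=38 (2 ε).
min D↑ (10 st, q0=0, F={2}): 0:d→1,8→2,s→3 1:d→4,8→2,s→5 2:d→2,8→2,s→2 3:d→5,8→2,s→6 4:d→2,8→2,s→4 5:d→4,8→2,s→7 6:d→8,8→2,s→6 7:d→9,8→2,s→7 8:d→9,8→2,s→2 9:d→2,8→2,s→2 (ε-aug+det+¬).
'8': N↓-sim [11, 2] end={s13,s7} rej; 1/1 deletions ∈↓L.
'ddd': run [11, 8, 3, 1] end={s13} — reject; 3/3 del acc.
'ssds': N↓-sim [11, 9, 7, 3, 1] end={s13} ∉↓L; 4/4 del acc.
3 minimals (antichain).
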